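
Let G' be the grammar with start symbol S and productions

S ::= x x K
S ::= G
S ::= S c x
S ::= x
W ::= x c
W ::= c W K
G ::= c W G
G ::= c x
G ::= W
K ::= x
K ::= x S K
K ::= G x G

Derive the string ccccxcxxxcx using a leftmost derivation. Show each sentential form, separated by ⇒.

S ⇒ G   [S ::= G]
G ⇒ cWG   [G ::= c W G]
cWG ⇒ ccWKG   [W ::= c W K]
ccWKG ⇒ cccWKKG   [W ::= c W K]
cccWKKG ⇒ ccccWKKKG   [W ::= c W K]
ccccWKKKG ⇒ ccccxcKKKG   [W ::= x c]
ccccxcKKKG ⇒ ccccxcxKKG   [K ::= x]
ccccxcxKKG ⇒ ccccxcxxKG   [K ::= x]
ccccxcxxKG ⇒ ccccxcxxxG   [K ::= x]
ccccxcxxxG ⇒ ccccxcxxxcx   [G ::= c x]

S ⇒ G ⇒ cWG ⇒ ccWKG ⇒ cccWKKG ⇒ ccccWKKKG ⇒ ccccxcKKKG ⇒ ccccxcxKKG ⇒ ccccxcxxKG ⇒ ccccxcxxxG ⇒ ccccxcxxxcx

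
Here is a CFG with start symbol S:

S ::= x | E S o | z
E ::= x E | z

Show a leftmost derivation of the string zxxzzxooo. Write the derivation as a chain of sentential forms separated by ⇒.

S ⇒ ESo   [S ::= E S o]
ESo ⇒ zSo   [E ::= z]
zSo ⇒ zESoo   [S ::= E S o]
zESoo ⇒ zxESoo   [E ::= x E]
zxESoo ⇒ zxxESoo   [E ::= x E]
zxxESoo ⇒ zxxzSoo   [E ::= z]
zxxzSoo ⇒ zxxzESooo   [S ::= E S o]
zxxzESooo ⇒ zxxzzSooo   [E ::= z]
zxxzzSooo ⇒ zxxzzxooo   [S ::= x]

S⇒ESo⇒zSo⇒zESoo⇒zxESoo⇒zxxESoo⇒zxxzSoo⇒zxxzESooo⇒zxxzzSooo⇒zxxzzxooo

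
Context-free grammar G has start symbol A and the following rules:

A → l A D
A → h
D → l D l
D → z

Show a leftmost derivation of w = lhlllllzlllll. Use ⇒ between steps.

A⇒lAD⇒lhD⇒lhlDl⇒lhllDll⇒lhlllDlll⇒lhllllDllll⇒lhlllllDlllll⇒lhlllllzlllll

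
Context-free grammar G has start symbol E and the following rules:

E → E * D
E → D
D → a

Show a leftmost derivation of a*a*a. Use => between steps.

E => E*D => E*D*D => D*D*D => a*D*D => a*a*D => a*a*a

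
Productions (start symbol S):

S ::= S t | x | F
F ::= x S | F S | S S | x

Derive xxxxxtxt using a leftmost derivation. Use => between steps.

S => St   [S ::= S t]
St => Ft   [S ::= F]
Ft => FSt   [F ::= F S]
FSt => FSSt   [F ::= F S]
FSSt => xSSSt   [F ::= x S]
xSSSt => xFSSt   [S ::= F]
xFSSt => xxSSSt   [F ::= x S]
xxSSSt => xxxSSt   [S ::= x]
xxxSSt => xxxStSt   [S ::= S t]
xxxStSt => xxxFtSt   [S ::= F]
xxxFtSt => xxxxStSt   [F ::= x S]
xxxxStSt => xxxxFtSt   [S ::= F]
xxxxFtSt => xxxxxtSt   [F ::= x]
xxxxxtSt => xxxxxtxt   [S ::= x]

S=>St=>Ft=>FSt=>FSSt=>xSSSt=>xFSSt=>xxSSSt=>xxxSSt=>xxxStSt=>xxxFtSt=>xxxxStSt=>xxxxFtSt=>xxxxxtSt=>xxxxxtxt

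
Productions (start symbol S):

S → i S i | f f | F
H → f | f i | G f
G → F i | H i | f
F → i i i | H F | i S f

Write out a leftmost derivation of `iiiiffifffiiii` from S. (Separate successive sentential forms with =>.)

S => iSi   [S → i S i]
iSi => iiSii   [S → i S i]
iiSii => iiiSiii   [S → i S i]
iiiSiii => iiiiSiiii   [S → i S i]
iiiiSiiii => iiiiFiiii   [S → F]
iiiiFiiii => iiiiHFiiii   [F → H F]
iiiiHFiiii => iiiiGfFiiii   [H → G f]
iiiiGfFiiii => iiiiffFiiii   [G → f]
iiiiffFiiii => iiiiffiSfiiii   [F → i S f]
iiiiffiSfiiii => iiiiffifffiiii   [S → f f]

S=>iSi=>iiSii=>iiiSiii=>iiiiSiiii=>iiiiFiiii=>iiiiHFiiii=>iiiiGfFiiii=>iiiiffFiiii=>iiiiffiSfiiii=>iiiiffifffiiii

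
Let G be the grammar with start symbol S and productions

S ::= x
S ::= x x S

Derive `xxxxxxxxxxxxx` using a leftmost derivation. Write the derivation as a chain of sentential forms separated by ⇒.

S⇒xxS⇒xxxxS⇒xxxxxxS⇒xxxxxxxxS⇒xxxxxxxxxxS⇒xxxxxxxxxxxxS⇒xxxxxxxxxxxxx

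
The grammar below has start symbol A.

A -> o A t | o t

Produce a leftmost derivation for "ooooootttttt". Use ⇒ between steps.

A⇒oAt⇒ooAtt⇒oooAttt⇒ooooAtttt⇒oooooAttttt⇒ooooootttttt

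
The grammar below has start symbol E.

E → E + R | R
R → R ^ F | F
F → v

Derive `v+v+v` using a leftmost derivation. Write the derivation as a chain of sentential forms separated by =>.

E=>E+R=>E+R+R=>R+R+R=>F+R+R=>v+R+R=>v+F+R=>v+v+R=>v+v+F=>v+v+v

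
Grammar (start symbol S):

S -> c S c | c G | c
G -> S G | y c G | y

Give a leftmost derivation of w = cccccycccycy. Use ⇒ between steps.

S ⇒ cG   [S -> c G]
cG ⇒ cSG   [G -> S G]
cSG ⇒ ccScG   [S -> c S c]
ccScG ⇒ cccSccG   [S -> c S c]
cccSccG ⇒ ccccScccG   [S -> c S c]
ccccScccG ⇒ cccccGcccG   [S -> c G]
cccccGcccG ⇒ cccccycccG   [G -> y]
cccccycccG ⇒ cccccycccycG   [G -> y c G]
cccccycccycG ⇒ cccccycccycy   [G -> y]

S⇒cG⇒cSG⇒ccScG⇒cccSccG⇒ccccScccG⇒cccccGcccG⇒cccccycccG⇒cccccycccycG⇒cccccycccycy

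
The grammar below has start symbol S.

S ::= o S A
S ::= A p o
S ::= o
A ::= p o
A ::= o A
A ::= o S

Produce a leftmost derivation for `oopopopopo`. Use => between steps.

S=>oSA=>oApoA=>ooSpoA=>ooApopoA=>oopopopoA=>oopopopopo

S => oSA   [S ::= o S A]
oSA => oApoA   [S ::= A p o]
oApoA => ooSpoA   [A ::= o S]
ooSpoA => ooApopoA   [S ::= A p o]
ooApopoA => oopopopoA   [A ::= p o]
oopopopoA => oopopopopo   [A ::= p o]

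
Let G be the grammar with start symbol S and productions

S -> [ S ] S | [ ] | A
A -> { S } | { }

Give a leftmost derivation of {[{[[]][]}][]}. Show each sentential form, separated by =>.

S => A => {S} => {[S]S} => {[A]S} => {[{S}]S} => {[{[S]S}]S} => {[{[[]]S}]S} => {[{[[]][]}]S} => {[{[[]][]}][]}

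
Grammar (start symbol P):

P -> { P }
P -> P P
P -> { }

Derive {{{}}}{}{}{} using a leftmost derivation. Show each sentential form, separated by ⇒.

P ⇒ PP   [P -> P P]
PP ⇒ {P}P   [P -> { P }]
{P}P ⇒ {{P}}P   [P -> { P }]
{{P}}P ⇒ {{{}}}P   [P -> { }]
{{{}}}P ⇒ {{{}}}PP   [P -> P P]
{{{}}}PP ⇒ {{{}}}{}P   [P -> { }]
{{{}}}{}P ⇒ {{{}}}{}PP   [P -> P P]
{{{}}}{}PP ⇒ {{{}}}{}{}P   [P -> { }]
{{{}}}{}{}P ⇒ {{{}}}{}{}{}   [P -> { }]

P ⇒ PP ⇒ {P}P ⇒ {{P}}P ⇒ {{{}}}P ⇒ {{{}}}PP ⇒ {{{}}}{}P ⇒ {{{}}}{}PP ⇒ {{{}}}{}{}P ⇒ {{{}}}{}{}{}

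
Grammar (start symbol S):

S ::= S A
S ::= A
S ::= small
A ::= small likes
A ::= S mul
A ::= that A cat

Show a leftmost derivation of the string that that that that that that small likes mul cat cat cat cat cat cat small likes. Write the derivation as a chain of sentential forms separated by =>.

S => S A => A A => that A cat A => that that A cat cat A => that that that A cat cat cat A => that that that that A cat cat cat cat A => that that that that that A cat cat cat cat cat A => that that that that that that A cat cat cat cat cat cat A => that that that that that that S mul cat cat cat cat cat cat A => that that that that that that A mul cat cat cat cat cat cat A => that that that that that that small likes mul cat cat cat cat cat cat A => that that that that that that small likes mul cat cat cat cat cat cat small likes

S => S A   [S ::= S A]
S A => A A   [S ::= A]
A A => that A cat A   [A ::= that A cat]
that A cat A => that that A cat cat A   [A ::= that A cat]
that that A cat cat A => that that that A cat cat cat A   [A ::= that A cat]
that that that A cat cat cat A => that that that that A cat cat cat cat A   [A ::= that A cat]
that that that that A cat cat cat cat A => that that that that that A cat cat cat cat cat A   [A ::= that A cat]
that that that that that A cat cat cat cat cat A => that that that that that that A cat cat cat cat cat cat A   [A ::= that A cat]
that that that that that that A cat cat cat cat cat cat A => that that that that that that S mul cat cat cat cat cat cat A   [A ::= S mul]
that that that that that that S mul cat cat cat cat cat cat A => that that that that that that A mul cat cat cat cat cat cat A   [S ::= A]
that that that that that that A mul cat cat cat cat cat cat A => that that that that that that small likes mul cat cat cat cat cat cat A   [A ::= small likes]
that that that that that that small likes mul cat cat cat cat cat cat A => that that that that that that small likes mul cat cat cat cat cat cat small likes   [A ::= small likes]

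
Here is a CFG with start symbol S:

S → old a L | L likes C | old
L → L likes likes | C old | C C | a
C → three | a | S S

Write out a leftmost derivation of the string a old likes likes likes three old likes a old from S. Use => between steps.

S => L likes C => L likes likes likes C => C old likes likes likes C => a old likes likes likes C => a old likes likes likes S S => a old likes likes likes L likes C S => a old likes likes likes C old likes C S => a old likes likes likes three old likes C S => a old likes likes likes three old likes a S => a old likes likes likes three old likes a old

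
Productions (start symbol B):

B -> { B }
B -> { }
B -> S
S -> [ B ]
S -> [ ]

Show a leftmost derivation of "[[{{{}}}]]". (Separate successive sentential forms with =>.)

B => S => [B] => [S] => [[B]] => [[{B}]] => [[{{B}}]] => [[{{{}}}]]

B => S   [B -> S]
S => [B]   [S -> [ B ]]
[B] => [S]   [B -> S]
[S] => [[B]]   [S -> [ B ]]
[[B]] => [[{B}]]   [B -> { B }]
[[{B}]] => [[{{B}}]]   [B -> { B }]
[[{{B}}]] => [[{{{}}}]]   [B -> { }]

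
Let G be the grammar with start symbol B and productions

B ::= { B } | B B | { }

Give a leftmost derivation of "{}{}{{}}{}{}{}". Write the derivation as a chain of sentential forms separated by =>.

B=>BB=>BBB=>BBBB=>{}BBB=>{}BBBB=>{}{}BBB=>{}{}BBBB=>{}{}{B}BBB=>{}{}{{}}BBB=>{}{}{{}}{}BB=>{}{}{{}}{}{}B=>{}{}{{}}{}{}{}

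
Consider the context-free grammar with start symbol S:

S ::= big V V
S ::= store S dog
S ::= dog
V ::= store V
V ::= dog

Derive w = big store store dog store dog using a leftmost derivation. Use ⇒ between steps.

S ⇒ big V V ⇒ big store V V ⇒ big store store V V ⇒ big store store dog V ⇒ big store store dog store V ⇒ big store store dog store dog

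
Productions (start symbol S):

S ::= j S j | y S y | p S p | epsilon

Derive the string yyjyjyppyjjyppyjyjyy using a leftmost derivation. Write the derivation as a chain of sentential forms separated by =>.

S=>ySy=>yySyy=>yyjSjyy=>yyjySyjyy=>yyjyjSjyjyy=>yyjyjySyjyjyy=>yyjyjypSpyjyjyy=>yyjyjyppSppyjyjyy=>yyjyjyppySyppyjyjyy=>yyjyjyppyjSjyppyjyjyy=>yyjyjyppyjjyppyjyjyy

S => ySy   [S ::= y S y]
ySy => yySyy   [S ::= y S y]
yySyy => yyjSjyy   [S ::= j S j]
yyjSjyy => yyjySyjyy   [S ::= y S y]
yyjySyjyy => yyjyjSjyjyy   [S ::= j S j]
yyjyjSjyjyy => yyjyjySyjyjyy   [S ::= y S y]
yyjyjySyjyjyy => yyjyjypSpyjyjyy   [S ::= p S p]
yyjyjypSpyjyjyy => yyjyjyppSppyjyjyy   [S ::= p S p]
yyjyjyppSppyjyjyy => yyjyjyppySyppyjyjyy   [S ::= y S y]
yyjyjyppySyppyjyjyy => yyjyjyppyjSjyppyjyjyy   [S ::= j S j]
yyjyjyppyjSjyppyjyjyy => yyjyjyppyjjyppyjyjyy   [S ::= epsilon]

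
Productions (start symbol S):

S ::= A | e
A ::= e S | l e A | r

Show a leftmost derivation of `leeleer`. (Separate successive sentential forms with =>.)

S => A   [S ::= A]
A => leA   [A ::= l e A]
leA => leeS   [A ::= e S]
leeS => leeA   [S ::= A]
leeA => leeleA   [A ::= l e A]
leeleA => leeleeS   [A ::= e S]
leeleeS => leeleeA   [S ::= A]
leeleeA => leeleer   [A ::= r]

S=>A=>leA=>leeS=>leeA=>leeleA=>leeleeS=>leeleeA=>leeleer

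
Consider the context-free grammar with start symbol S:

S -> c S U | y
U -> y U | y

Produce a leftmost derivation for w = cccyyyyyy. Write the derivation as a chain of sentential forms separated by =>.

S=>cSU=>ccSUU=>cccSUUU=>cccyUUU=>cccyyUU=>cccyyyUU=>cccyyyyUU=>cccyyyyyU=>cccyyyyyy

S => cSU   [S -> c S U]
cSU => ccSUU   [S -> c S U]
ccSUU => cccSUUU   [S -> c S U]
cccSUUU => cccyUUU   [S -> y]
cccyUUU => cccyyUU   [U -> y]
cccyyUU => cccyyyUU   [U -> y U]
cccyyyUU => cccyyyyUU   [U -> y U]
cccyyyyUU => cccyyyyyU   [U -> y]
cccyyyyyU => cccyyyyyy   [U -> y]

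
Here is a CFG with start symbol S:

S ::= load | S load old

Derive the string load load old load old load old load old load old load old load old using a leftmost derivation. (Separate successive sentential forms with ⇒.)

S ⇒ S load old ⇒ S load old load old ⇒ S load old load old load old ⇒ S load old load old load old load old ⇒ S load old load old load old load old load old ⇒ S load old load old load old load old load old load old ⇒ S load old load old load old load old load old load old load old ⇒ load load old load old load old load old load old load old load old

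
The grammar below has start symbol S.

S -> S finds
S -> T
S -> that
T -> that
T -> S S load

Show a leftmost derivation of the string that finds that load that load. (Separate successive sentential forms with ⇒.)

S ⇒ T   [S -> T]
T ⇒ S S load   [T -> S S load]
S S load ⇒ T S load   [S -> T]
T S load ⇒ S S load S load   [T -> S S load]
S S load S load ⇒ S finds S load S load   [S -> S finds]
S finds S load S load ⇒ T finds S load S load   [S -> T]
T finds S load S load ⇒ that finds S load S load   [T -> that]
that finds S load S load ⇒ that finds that load S load   [S -> that]
that finds that load S load ⇒ that finds that load that load   [S -> that]

S ⇒ T ⇒ S S load ⇒ T S load ⇒ S S load S load ⇒ S finds S load S load ⇒ T finds S load S load ⇒ that finds S load S load ⇒ that finds that load S load ⇒ that finds that load that load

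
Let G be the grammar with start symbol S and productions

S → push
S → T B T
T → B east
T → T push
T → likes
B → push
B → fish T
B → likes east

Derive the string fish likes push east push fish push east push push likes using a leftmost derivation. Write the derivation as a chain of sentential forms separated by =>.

S => T B T   [S → T B T]
T B T => T push B T   [T → T push]
T push B T => B east push B T   [T → B east]
B east push B T => fish T east push B T   [B → fish T]
fish T east push B T => fish T push east push B T   [T → T push]
fish T push east push B T => fish likes push east push B T   [T → likes]
fish likes push east push B T => fish likes push east push fish T T   [B → fish T]
fish likes push east push fish T T => fish likes push east push fish T push T   [T → T push]
fish likes push east push fish T push T => fish likes push east push fish T push push T   [T → T push]
fish likes push east push fish T push push T => fish likes push east push fish B east push push T   [T → B east]
fish likes push east push fish B east push push T => fish likes push east push fish push east push push T   [B → push]
fish likes push east push fish push east push push T => fish likes push east push fish push east push push likes   [T → likes]

S => T B T => T push B T => B east push B T => fish T east push B T => fish T push east push B T => fish likes push east push B T => fish likes push east push fish T T => fish likes push east push fish T push T => fish likes push east push fish T push push T => fish likes push east push fish B east push push T => fish likes push east push fish push east push push T => fish likes push east push fish push east push push likes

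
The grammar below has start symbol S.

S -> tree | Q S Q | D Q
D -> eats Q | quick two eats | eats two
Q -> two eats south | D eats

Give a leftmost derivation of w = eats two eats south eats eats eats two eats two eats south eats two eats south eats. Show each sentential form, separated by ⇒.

S ⇒ Q S Q ⇒ D eats S Q ⇒ eats Q eats S Q ⇒ eats two eats south eats S Q ⇒ eats two eats south eats D Q Q ⇒ eats two eats south eats eats Q Q Q ⇒ eats two eats south eats eats D eats Q Q ⇒ eats two eats south eats eats eats two eats Q Q ⇒ eats two eats south eats eats eats two eats two eats south Q ⇒ eats two eats south eats eats eats two eats two eats south D eats ⇒ eats two eats south eats eats eats two eats two eats south eats Q eats ⇒ eats two eats south eats eats eats two eats two eats south eats two eats south eats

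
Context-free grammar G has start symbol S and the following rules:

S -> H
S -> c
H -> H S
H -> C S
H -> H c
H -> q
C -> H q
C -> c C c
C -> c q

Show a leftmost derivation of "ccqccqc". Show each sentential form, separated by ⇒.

S ⇒ H ⇒ Hc ⇒ HSc ⇒ CSSc ⇒ cCcSSc ⇒ ccqcSSc ⇒ ccqccSc ⇒ ccqccHc ⇒ ccqccqc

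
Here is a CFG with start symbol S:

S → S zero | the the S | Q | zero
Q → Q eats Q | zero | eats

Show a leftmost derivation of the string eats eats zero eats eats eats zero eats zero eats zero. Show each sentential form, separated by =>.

S => Q => Q eats Q => eats eats Q => eats eats Q eats Q => eats eats Q eats Q eats Q => eats eats Q eats Q eats Q eats Q => eats eats Q eats Q eats Q eats Q eats Q => eats eats zero eats Q eats Q eats Q eats Q => eats eats zero eats eats eats Q eats Q eats Q => eats eats zero eats eats eats zero eats Q eats Q => eats eats zero eats eats eats zero eats zero eats Q => eats eats zero eats eats eats zero eats zero eats zero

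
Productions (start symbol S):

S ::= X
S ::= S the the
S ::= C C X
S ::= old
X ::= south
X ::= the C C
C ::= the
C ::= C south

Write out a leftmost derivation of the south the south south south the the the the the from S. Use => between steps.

S => S the the   [S ::= S the the]
S the the => C C X the the   [S ::= C C X]
C C X the the => C south C X the the   [C ::= C south]
C south C X the the => the south C X the the   [C ::= the]
the south C X the the => the south C south X the the   [C ::= C south]
the south C south X the the => the south C south south X the the   [C ::= C south]
the south C south south X the the => the south C south south south X the the   [C ::= C south]
the south C south south south X the the => the south the south south south X the the   [C ::= the]
the south the south south south X the the => the south the south south south the C C the the   [X ::= the C C]
the south the south south south the C C the the => the south the south south south the the C the the   [C ::= the]
the south the south south south the the C the the => the south the south south south the the the the the   [C ::= the]

S => S the the => C C X the the => C south C X the the => the south C X the the => the south C south X the the => the south C south south X the the => the south C south south south X the the => the south the south south south X the the => the south the south south south the C C the the => the south the south south south the the C the the => the south the south south south the the the the the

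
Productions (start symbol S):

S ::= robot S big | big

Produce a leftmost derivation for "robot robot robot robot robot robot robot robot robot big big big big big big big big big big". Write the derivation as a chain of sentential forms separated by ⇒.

S ⇒ robot S big ⇒ robot robot S big big ⇒ robot robot robot S big big big ⇒ robot robot robot robot S big big big big ⇒ robot robot robot robot robot S big big big big big ⇒ robot robot robot robot robot robot S big big big big big big ⇒ robot robot robot robot robot robot robot S big big big big big big big ⇒ robot robot robot robot robot robot robot robot S big big big big big big big big ⇒ robot robot robot robot robot robot robot robot robot S big big big big big big big big big ⇒ robot robot robot robot robot robot robot robot robot big big big big big big big big big big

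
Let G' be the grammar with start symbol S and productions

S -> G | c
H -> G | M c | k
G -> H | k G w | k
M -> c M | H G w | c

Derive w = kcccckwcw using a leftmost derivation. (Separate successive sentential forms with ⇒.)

S ⇒ G ⇒ kGw ⇒ kHw ⇒ kMcw ⇒ kcMcw ⇒ kccMcw ⇒ kccHGwcw ⇒ kccMcGwcw ⇒ kccccGwcw ⇒ kcccckwcw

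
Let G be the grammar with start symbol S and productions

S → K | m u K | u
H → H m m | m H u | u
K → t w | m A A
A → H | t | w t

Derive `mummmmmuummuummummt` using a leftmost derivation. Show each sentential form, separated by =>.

S => muK   [S → m u K]
muK => mumAA   [K → m A A]
mumAA => mumHA   [A → H]
mumHA => mumHmmA   [H → H m m]
mumHmmA => mummHummA   [H → m H u]
mummHummA => mummHmmummA   [H → H m m]
mummHmmummA => mummmHummummA   [H → m H u]
mummmHummummA => mummmmHuummummA   [H → m H u]
mummmmHuummummA => mummmmHmmuummummA   [H → H m m]
mummmmHmmuummummA => mummmmmHummuummummA   [H → m H u]
mummmmmHummuummummA => mummmmmuummuummummA   [H → u]
mummmmmuummuummummA => mummmmmuummuummummt   [A → t]

S=>muK=>mumAA=>mumHA=>mumHmmA=>mummHummA=>mummHmmummA=>mummmHummummA=>mummmmHuummummA=>mummmmHmmuummummA=>mummmmmHummuummummA=>mummmmmuummuummummA=>mummmmmuummuummummt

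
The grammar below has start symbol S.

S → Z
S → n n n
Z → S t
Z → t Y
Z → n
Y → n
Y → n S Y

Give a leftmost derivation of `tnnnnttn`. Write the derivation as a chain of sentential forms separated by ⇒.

S ⇒ Z ⇒ tY ⇒ tnSY ⇒ tnZY ⇒ tnStY ⇒ tnZtY ⇒ tnSttY ⇒ tnnnnttY ⇒ tnnnnttn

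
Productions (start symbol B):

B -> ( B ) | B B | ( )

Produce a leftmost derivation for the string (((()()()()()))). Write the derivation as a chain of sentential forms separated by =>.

B => (B) => ((B)) => (((B))) => (((BB))) => (((BBB))) => (((BBBB))) => (((BBBBB))) => (((()BBBB))) => (((()()BBB))) => (((()()()BB))) => (((()()()()B))) => (((()()()()())))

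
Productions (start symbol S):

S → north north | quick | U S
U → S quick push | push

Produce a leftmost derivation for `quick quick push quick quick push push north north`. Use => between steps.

S => U S => S quick push S => U S quick push S => S quick push S quick push S => quick quick push S quick push S => quick quick push quick quick push S => quick quick push quick quick push U S => quick quick push quick quick push push S => quick quick push quick quick push push north north

S => U S   [S → U S]
U S => S quick push S   [U → S quick push]
S quick push S => U S quick push S   [S → U S]
U S quick push S => S quick push S quick push S   [U → S quick push]
S quick push S quick push S => quick quick push S quick push S   [S → quick]
quick quick push S quick push S => quick quick push quick quick push S   [S → quick]
quick quick push quick quick push S => quick quick push quick quick push U S   [S → U S]
quick quick push quick quick push U S => quick quick push quick quick push push S   [U → push]
quick quick push quick quick push push S => quick quick push quick quick push push north north   [S → north north]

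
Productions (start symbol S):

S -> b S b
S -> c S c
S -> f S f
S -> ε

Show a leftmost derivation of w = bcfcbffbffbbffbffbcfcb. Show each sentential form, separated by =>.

S=>bSb=>bcScb=>bcfSfcb=>bcfcScfcb=>bcfcbSbcfcb=>bcfcbfSfbcfcb=>bcfcbffSffbcfcb=>bcfcbffbSbffbcfcb=>bcfcbffbfSfbffbcfcb=>bcfcbffbffSffbffbcfcb=>bcfcbffbffbSbffbffbcfcb=>bcfcbffbffbbffbffbcfcb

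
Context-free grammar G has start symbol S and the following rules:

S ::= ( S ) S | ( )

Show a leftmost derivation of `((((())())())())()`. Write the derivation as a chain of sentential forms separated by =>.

S => (S)S   [S ::= ( S ) S]
(S)S => ((S)S)S   [S ::= ( S ) S]
((S)S)S => (((S)S)S)S   [S ::= ( S ) S]
(((S)S)S)S => ((((S)S)S)S)S   [S ::= ( S ) S]
((((S)S)S)S)S => ((((())S)S)S)S   [S ::= ( )]
((((())S)S)S)S => ((((())())S)S)S   [S ::= ( )]
((((())())S)S)S => ((((())())())S)S   [S ::= ( )]
((((())())())S)S => ((((())())())())S   [S ::= ( )]
((((())())())())S => ((((())())())())()   [S ::= ( )]

S => (S)S => ((S)S)S => (((S)S)S)S => ((((S)S)S)S)S => ((((())S)S)S)S => ((((())())S)S)S => ((((())())())S)S => ((((())())())())S => ((((())())())())()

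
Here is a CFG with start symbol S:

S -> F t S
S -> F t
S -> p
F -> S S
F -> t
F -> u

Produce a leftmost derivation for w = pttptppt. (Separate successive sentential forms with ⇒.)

S⇒Ft⇒SSt⇒FtSSt⇒SStSSt⇒pStSSt⇒pFtStSSt⇒pttStSSt⇒pttptSSt⇒pttptpSt⇒pttptppt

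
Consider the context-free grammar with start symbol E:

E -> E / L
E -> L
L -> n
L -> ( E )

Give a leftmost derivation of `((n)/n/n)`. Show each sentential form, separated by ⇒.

E ⇒ L ⇒ (E) ⇒ (E/L) ⇒ (E/L/L) ⇒ (L/L/L) ⇒ ((E)/L/L) ⇒ ((L)/L/L) ⇒ ((n)/L/L) ⇒ ((n)/n/L) ⇒ ((n)/n/n)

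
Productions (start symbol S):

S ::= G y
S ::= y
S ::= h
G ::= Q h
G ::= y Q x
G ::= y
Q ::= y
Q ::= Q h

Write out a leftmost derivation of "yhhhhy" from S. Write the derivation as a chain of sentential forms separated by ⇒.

S ⇒ Gy   [S ::= G y]
Gy ⇒ Qhy   [G ::= Q h]
Qhy ⇒ Qhhy   [Q ::= Q h]
Qhhy ⇒ Qhhhy   [Q ::= Q h]
Qhhhy ⇒ Qhhhhy   [Q ::= Q h]
Qhhhhy ⇒ yhhhhy   [Q ::= y]

S ⇒ Gy ⇒ Qhy ⇒ Qhhy ⇒ Qhhhy ⇒ Qhhhhy ⇒ yhhhhy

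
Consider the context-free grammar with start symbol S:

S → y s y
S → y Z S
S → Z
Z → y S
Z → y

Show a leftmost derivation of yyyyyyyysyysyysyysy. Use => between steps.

S => yZS   [S → y Z S]
yZS => yySS   [Z → y S]
yySS => yyyZSS   [S → y Z S]
yyyZSS => yyyySSS   [Z → y S]
yyyySSS => yyyyZSS   [S → Z]
yyyyZSS => yyyyySSS   [Z → y S]
yyyyySSS => yyyyyyZSSS   [S → y Z S]
yyyyyyZSSS => yyyyyyySSSS   [Z → y S]
yyyyyyySSSS => yyyyyyyysySSS   [S → y s y]
yyyyyyyysySSS => yyyyyyyysyysySS   [S → y s y]
yyyyyyyysyysySS => yyyyyyyysyysyysyS   [S → y s y]
yyyyyyyysyysyysyS => yyyyyyyysyysyysyysy   [S → y s y]

S => yZS => yySS => yyyZSS => yyyySSS => yyyyZSS => yyyyySSS => yyyyyyZSSS => yyyyyyySSSS => yyyyyyyysySSS => yyyyyyyysyysySS => yyyyyyyysyysyysyS => yyyyyyyysyysyysyysy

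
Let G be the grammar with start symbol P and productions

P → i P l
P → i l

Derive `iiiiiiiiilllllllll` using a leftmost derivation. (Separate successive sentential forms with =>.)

P => iPl => iiPll => iiiPlll => iiiiPllll => iiiiiPlllll => iiiiiiPllllll => iiiiiiiPlllllll => iiiiiiiiPllllllll => iiiiiiiiilllllllll

P => iPl   [P → i P l]
iPl => iiPll   [P → i P l]
iiPll => iiiPlll   [P → i P l]
iiiPlll => iiiiPllll   [P → i P l]
iiiiPllll => iiiiiPlllll   [P → i P l]
iiiiiPlllll => iiiiiiPllllll   [P → i P l]
iiiiiiPllllll => iiiiiiiPlllllll   [P → i P l]
iiiiiiiPlllllll => iiiiiiiiPllllllll   [P → i P l]
iiiiiiiiPllllllll => iiiiiiiiilllllllll   [P → i l]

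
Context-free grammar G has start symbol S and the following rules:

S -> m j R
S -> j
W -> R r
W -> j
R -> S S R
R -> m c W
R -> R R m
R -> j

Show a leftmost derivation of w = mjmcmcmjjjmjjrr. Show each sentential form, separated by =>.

S => mjR => mjmcW => mjmcRr => mjmcmcWr => mjmcmcRrr => mjmcmcSSRrr => mjmcmcmjRSRrr => mjmcmcmjRRmSRrr => mjmcmcmjjRmSRrr => mjmcmcmjjjmSRrr => mjmcmcmjjjmjRrr => mjmcmcmjjjmjjrr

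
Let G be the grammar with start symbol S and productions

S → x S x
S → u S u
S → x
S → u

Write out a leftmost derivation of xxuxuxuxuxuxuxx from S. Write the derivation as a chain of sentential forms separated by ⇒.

S ⇒ xSx ⇒ xxSxx ⇒ xxuSuxx ⇒ xxuxSxuxx ⇒ xxuxuSuxuxx ⇒ xxuxuxSxuxuxx ⇒ xxuxuxuSuxuxuxx ⇒ xxuxuxuxuxuxuxx

S ⇒ xSx   [S → x S x]
xSx ⇒ xxSxx   [S → x S x]
xxSxx ⇒ xxuSuxx   [S → u S u]
xxuSuxx ⇒ xxuxSxuxx   [S → x S x]
xxuxSxuxx ⇒ xxuxuSuxuxx   [S → u S u]
xxuxuSuxuxx ⇒ xxuxuxSxuxuxx   [S → x S x]
xxuxuxSxuxuxx ⇒ xxuxuxuSuxuxuxx   [S → u S u]
xxuxuxuSuxuxuxx ⇒ xxuxuxuxuxuxuxx   [S → x]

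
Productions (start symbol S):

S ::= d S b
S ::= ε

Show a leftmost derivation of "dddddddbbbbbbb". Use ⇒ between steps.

S ⇒ dSb ⇒ ddSbb ⇒ dddSbbb ⇒ ddddSbbbb ⇒ dddddSbbbbb ⇒ ddddddSbbbbbb ⇒ dddddddSbbbbbbb ⇒ dddddddbbbbbbb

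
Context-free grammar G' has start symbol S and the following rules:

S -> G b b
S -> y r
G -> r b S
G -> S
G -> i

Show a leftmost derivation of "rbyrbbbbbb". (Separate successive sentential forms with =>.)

S=>Gbb=>Sbb=>Gbbbb=>Sbbbb=>Gbbbbbb=>rbSbbbbbb=>rbyrbbbbbb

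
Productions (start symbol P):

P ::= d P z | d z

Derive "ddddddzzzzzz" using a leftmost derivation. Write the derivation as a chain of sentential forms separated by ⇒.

P ⇒ dPz ⇒ ddPzz ⇒ dddPzzz ⇒ ddddPzzzz ⇒ dddddPzzzzz ⇒ ddddddzzzzzz

P ⇒ dPz   [P ::= d P z]
dPz ⇒ ddPzz   [P ::= d P z]
ddPzz ⇒ dddPzzz   [P ::= d P z]
dddPzzz ⇒ ddddPzzzz   [P ::= d P z]
ddddPzzzz ⇒ dddddPzzzzz   [P ::= d P z]
dddddPzzzzz ⇒ ddddddzzzzzz   [P ::= d z]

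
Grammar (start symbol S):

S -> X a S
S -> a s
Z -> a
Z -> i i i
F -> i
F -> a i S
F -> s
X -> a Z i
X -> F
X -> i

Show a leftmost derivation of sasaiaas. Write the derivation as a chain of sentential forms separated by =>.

S => XaS   [S -> X a S]
XaS => FaS   [X -> F]
FaS => saS   [F -> s]
saS => saXaS   [S -> X a S]
saXaS => saFaS   [X -> F]
saFaS => sasaS   [F -> s]
sasaS => sasaXaS   [S -> X a S]
sasaXaS => sasaiaS   [X -> i]
sasaiaS => sasaiaas   [S -> a s]

S => XaS => FaS => saS => saXaS => saFaS => sasaS => sasaXaS => sasaiaS => sasaiaas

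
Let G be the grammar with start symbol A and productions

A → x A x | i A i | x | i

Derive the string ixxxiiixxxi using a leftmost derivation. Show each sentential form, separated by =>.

A => iAi => ixAxi => ixxAxxi => ixxxAxxxi => ixxxiAixxxi => ixxxiiixxxi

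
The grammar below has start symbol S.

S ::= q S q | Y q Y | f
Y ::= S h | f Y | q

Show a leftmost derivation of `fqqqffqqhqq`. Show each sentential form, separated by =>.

S => YqY => fYqY => fShqY => fqSqhqY => fqYqYqhqY => fqqqYqhqY => fqqqfYqhqY => fqqqffYqhqY => fqqqffqqhqY => fqqqffqqhqq

S => YqY   [S ::= Y q Y]
YqY => fYqY   [Y ::= f Y]
fYqY => fShqY   [Y ::= S h]
fShqY => fqSqhqY   [S ::= q S q]
fqSqhqY => fqYqYqhqY   [S ::= Y q Y]
fqYqYqhqY => fqqqYqhqY   [Y ::= q]
fqqqYqhqY => fqqqfYqhqY   [Y ::= f Y]
fqqqfYqhqY => fqqqffYqhqY   [Y ::= f Y]
fqqqffYqhqY => fqqqffqqhqY   [Y ::= q]
fqqqffqqhqY => fqqqffqqhqq   [Y ::= q]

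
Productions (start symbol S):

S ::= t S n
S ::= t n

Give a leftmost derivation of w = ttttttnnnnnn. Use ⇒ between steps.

S⇒tSn⇒ttSnn⇒tttSnnn⇒ttttSnnnn⇒tttttSnnnnn⇒ttttttnnnnnn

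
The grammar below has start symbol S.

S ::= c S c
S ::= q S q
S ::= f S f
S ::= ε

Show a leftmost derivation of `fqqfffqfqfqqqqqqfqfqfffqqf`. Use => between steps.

S => fSf   [S ::= f S f]
fSf => fqSqf   [S ::= q S q]
fqSqf => fqqSqqf   [S ::= q S q]
fqqSqqf => fqqfSfqqf   [S ::= f S f]
fqqfSfqqf => fqqffSffqqf   [S ::= f S f]
fqqffSffqqf => fqqfffSfffqqf   [S ::= f S f]
fqqfffSfffqqf => fqqfffqSqfffqqf   [S ::= q S q]
fqqfffqSqfffqqf => fqqfffqfSfqfffqqf   [S ::= f S f]
fqqfffqfSfqfffqqf => fqqfffqfqSqfqfffqqf   [S ::= q S q]
fqqfffqfqSqfqfffqqf => fqqfffqfqfSfqfqfffqqf   [S ::= f S f]
fqqfffqfqfSfqfqfffqqf => fqqfffqfqfqSqfqfqfffqqf   [S ::= q S q]
fqqfffqfqfqSqfqfqfffqqf => fqqfffqfqfqqSqqfqfqfffqqf   [S ::= q S q]
fqqfffqfqfqqSqqfqfqfffqqf => fqqfffqfqfqqqSqqqfqfqfffqqf   [S ::= q S q]
fqqfffqfqfqqqSqqqfqfqfffqqf => fqqfffqfqfqqqqqqfqfqfffqqf   [S ::= ε]

S => fSf => fqSqf => fqqSqqf => fqqfSfqqf => fqqffSffqqf => fqqfffSfffqqf => fqqfffqSqfffqqf => fqqfffqfSfqfffqqf => fqqfffqfqSqfqfffqqf => fqqfffqfqfSfqfqfffqqf => fqqfffqfqfqSqfqfqfffqqf => fqqfffqfqfqqSqqfqfqfffqqf => fqqfffqfqfqqqSqqqfqfqfffqqf => fqqfffqfqfqqqqqqfqfqfffqqf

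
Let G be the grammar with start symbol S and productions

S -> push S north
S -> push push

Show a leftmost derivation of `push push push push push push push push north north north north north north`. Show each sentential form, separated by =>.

S => push S north => push push S north north => push push push S north north north => push push push push S north north north north => push push push push push S north north north north north => push push push push push push S north north north north north north => push push push push push push push push north north north north north north

S => push S north   [S -> push S north]
push S north => push push S north north   [S -> push S north]
push push S north north => push push push S north north north   [S -> push S north]
push push push S north north north => push push push push S north north north north   [S -> push S north]
push push push push S north north north north => push push push push push S north north north north north   [S -> push S north]
push push push push push S north north north north north => push push push push push push S north north north north north north   [S -> push S north]
push push push push push push S north north north north north north => push push push push push push push push north north north north north north   [S -> push push]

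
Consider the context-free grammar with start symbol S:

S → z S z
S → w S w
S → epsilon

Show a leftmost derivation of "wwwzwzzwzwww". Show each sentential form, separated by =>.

S=>wSw=>wwSww=>wwwSwww=>wwwzSzwww=>wwwzwSwzwww=>wwwzwzSzwzwww=>wwwzwzzwzwww

S => wSw   [S → w S w]
wSw => wwSww   [S → w S w]
wwSww => wwwSwww   [S → w S w]
wwwSwww => wwwzSzwww   [S → z S z]
wwwzSzwww => wwwzwSwzwww   [S → w S w]
wwwzwSwzwww => wwwzwzSzwzwww   [S → z S z]
wwwzwzSzwzwww => wwwzwzzwzwww   [S → epsilon]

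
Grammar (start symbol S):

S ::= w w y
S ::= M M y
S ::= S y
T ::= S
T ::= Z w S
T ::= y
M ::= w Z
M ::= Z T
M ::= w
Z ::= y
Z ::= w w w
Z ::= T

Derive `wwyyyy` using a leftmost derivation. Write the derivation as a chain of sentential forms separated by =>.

S => Sy   [S ::= S y]
Sy => Syy   [S ::= S y]
Syy => Syyy   [S ::= S y]
Syyy => MMyyyy   [S ::= M M y]
MMyyyy => wMyyyy   [M ::= w]
wMyyyy => wwyyyy   [M ::= w]

S => Sy => Syy => Syyy => MMyyyy => wMyyyy => wwyyyy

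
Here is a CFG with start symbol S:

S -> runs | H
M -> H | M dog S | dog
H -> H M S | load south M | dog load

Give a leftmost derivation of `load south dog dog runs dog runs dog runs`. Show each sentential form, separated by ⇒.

S ⇒ H   [S -> H]
H ⇒ H M S   [H -> H M S]
H M S ⇒ H M S M S   [H -> H M S]
H M S M S ⇒ H M S M S M S   [H -> H M S]
H M S M S M S ⇒ load south M M S M S M S   [H -> load south M]
load south M M S M S M S ⇒ load south dog M S M S M S   [M -> dog]
load south dog M S M S M S ⇒ load south dog dog S M S M S   [M -> dog]
load south dog dog S M S M S ⇒ load south dog dog runs M S M S   [S -> runs]
load south dog dog runs M S M S ⇒ load south dog dog runs dog S M S   [M -> dog]
load south dog dog runs dog S M S ⇒ load south dog dog runs dog runs M S   [S -> runs]
load south dog dog runs dog runs M S ⇒ load south dog dog runs dog runs dog S   [M -> dog]
load south dog dog runs dog runs dog S ⇒ load south dog dog runs dog runs dog runs   [S -> runs]

S ⇒ H ⇒ H M S ⇒ H M S M S ⇒ H M S M S M S ⇒ load south M M S M S M S ⇒ load south dog M S M S M S ⇒ load south dog dog S M S M S ⇒ load south dog dog runs M S M S ⇒ load south dog dog runs dog S M S ⇒ load south dog dog runs dog runs M S ⇒ load south dog dog runs dog runs dog S ⇒ load south dog dog runs dog runs dog runs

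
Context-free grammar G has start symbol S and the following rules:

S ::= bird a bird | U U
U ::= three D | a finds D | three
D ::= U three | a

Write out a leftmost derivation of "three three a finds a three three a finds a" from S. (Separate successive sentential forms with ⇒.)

S ⇒ U U ⇒ three D U ⇒ three U three U ⇒ three three D three U ⇒ three three U three three U ⇒ three three a finds D three three U ⇒ three three a finds a three three U ⇒ three three a finds a three three a finds D ⇒ three three a finds a three three a finds a

S ⇒ U U   [S ::= U U]
U U ⇒ three D U   [U ::= three D]
three D U ⇒ three U three U   [D ::= U three]
three U three U ⇒ three three D three U   [U ::= three D]
three three D three U ⇒ three three U three three U   [D ::= U three]
three three U three three U ⇒ three three a finds D three three U   [U ::= a finds D]
three three a finds D three three U ⇒ three three a finds a three three U   [D ::= a]
three three a finds a three three U ⇒ three three a finds a three three a finds D   [U ::= a finds D]
three three a finds a three three a finds D ⇒ three three a finds a three three a finds a   [D ::= a]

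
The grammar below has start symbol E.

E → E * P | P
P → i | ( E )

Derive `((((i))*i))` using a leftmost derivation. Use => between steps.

E => P   [E → P]
P => (E)   [P → ( E )]
(E) => (P)   [E → P]
(P) => ((E))   [P → ( E )]
((E)) => ((E*P))   [E → E * P]
((E*P)) => ((P*P))   [E → P]
((P*P)) => (((E)*P))   [P → ( E )]
(((E)*P)) => (((P)*P))   [E → P]
(((P)*P)) => ((((E))*P))   [P → ( E )]
((((E))*P)) => ((((P))*P))   [E → P]
((((P))*P)) => ((((i))*P))   [P → i]
((((i))*P)) => ((((i))*i))   [P → i]

E => P => (E) => (P) => ((E)) => ((E*P)) => ((P*P)) => (((E)*P)) => (((P)*P)) => ((((E))*P)) => ((((P))*P)) => ((((i))*P)) => ((((i))*i))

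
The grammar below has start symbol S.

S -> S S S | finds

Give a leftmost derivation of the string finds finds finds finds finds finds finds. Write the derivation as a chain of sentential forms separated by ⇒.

S ⇒ S S S ⇒ finds S S ⇒ finds S S S S ⇒ finds S S S S S S ⇒ finds finds S S S S S ⇒ finds finds finds S S S S ⇒ finds finds finds finds S S S ⇒ finds finds finds finds finds S S ⇒ finds finds finds finds finds finds S ⇒ finds finds finds finds finds finds finds

S ⇒ S S S   [S -> S S S]
S S S ⇒ finds S S   [S -> finds]
finds S S ⇒ finds S S S S   [S -> S S S]
finds S S S S ⇒ finds S S S S S S   [S -> S S S]
finds S S S S S S ⇒ finds finds S S S S S   [S -> finds]
finds finds S S S S S ⇒ finds finds finds S S S S   [S -> finds]
finds finds finds S S S S ⇒ finds finds finds finds S S S   [S -> finds]
finds finds finds finds S S S ⇒ finds finds finds finds finds S S   [S -> finds]
finds finds finds finds finds S S ⇒ finds finds finds finds finds finds S   [S -> finds]
finds finds finds finds finds finds S ⇒ finds finds finds finds finds finds finds   [S -> finds]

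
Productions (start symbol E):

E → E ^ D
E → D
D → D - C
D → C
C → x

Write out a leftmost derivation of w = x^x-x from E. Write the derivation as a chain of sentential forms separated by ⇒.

E ⇒ E^D ⇒ D^D ⇒ C^D ⇒ x^D ⇒ x^D-C ⇒ x^C-C ⇒ x^x-C ⇒ x^x-x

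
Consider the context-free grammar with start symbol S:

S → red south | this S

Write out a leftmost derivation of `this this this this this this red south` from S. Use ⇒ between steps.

S ⇒ this S ⇒ this this S ⇒ this this this S ⇒ this this this this S ⇒ this this this this this S ⇒ this this this this this this S ⇒ this this this this this this red south

S ⇒ this S   [S → this S]
this S ⇒ this this S   [S → this S]
this this S ⇒ this this this S   [S → this S]
this this this S ⇒ this this this this S   [S → this S]
this this this this S ⇒ this this this this this S   [S → this S]
this this this this this S ⇒ this this this this this this S   [S → this S]
this this this this this this S ⇒ this this this this this this red south   [S → red south]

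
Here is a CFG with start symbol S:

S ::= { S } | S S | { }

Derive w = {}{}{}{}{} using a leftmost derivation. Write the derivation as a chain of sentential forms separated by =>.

S => SS => SSS => SSSS => SSSSS => {}SSSS => {}{}SSS => {}{}{}SS => {}{}{}{}S => {}{}{}{}{}

S => SS   [S ::= S S]
SS => SSS   [S ::= S S]
SSS => SSSS   [S ::= S S]
SSSS => SSSSS   [S ::= S S]
SSSSS => {}SSSS   [S ::= { }]
{}SSSS => {}{}SSS   [S ::= { }]
{}{}SSS => {}{}{}SS   [S ::= { }]
{}{}{}SS => {}{}{}{}S   [S ::= { }]
{}{}{}{}S => {}{}{}{}{}   [S ::= { }]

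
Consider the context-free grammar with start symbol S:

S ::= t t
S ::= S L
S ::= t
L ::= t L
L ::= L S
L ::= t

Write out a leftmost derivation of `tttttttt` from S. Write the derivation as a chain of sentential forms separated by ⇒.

S⇒SL⇒tL⇒tLS⇒tLSS⇒ttLSS⇒tttLSS⇒ttttLSS⇒tttttSS⇒tttttttS⇒tttttttt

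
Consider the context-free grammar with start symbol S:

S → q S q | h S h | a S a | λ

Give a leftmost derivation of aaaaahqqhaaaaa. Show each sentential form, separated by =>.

S=>aSa=>aaSaa=>aaaSaaa=>aaaaSaaaa=>aaaaaSaaaaa=>aaaaahShaaaaa=>aaaaahqSqhaaaaa=>aaaaahqqhaaaaa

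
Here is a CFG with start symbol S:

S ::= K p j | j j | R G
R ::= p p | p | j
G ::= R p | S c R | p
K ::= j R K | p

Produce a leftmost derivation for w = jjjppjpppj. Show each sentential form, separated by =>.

S=>Kpj=>jRKpj=>jjKpj=>jjjRKpj=>jjjppKpj=>jjjppjRKpj=>jjjppjpKpj=>jjjppjpppj

S => Kpj   [S ::= K p j]
Kpj => jRKpj   [K ::= j R K]
jRKpj => jjKpj   [R ::= j]
jjKpj => jjjRKpj   [K ::= j R K]
jjjRKpj => jjjppKpj   [R ::= p p]
jjjppKpj => jjjppjRKpj   [K ::= j R K]
jjjppjRKpj => jjjppjpKpj   [R ::= p]
jjjppjpKpj => jjjppjpppj   [K ::= p]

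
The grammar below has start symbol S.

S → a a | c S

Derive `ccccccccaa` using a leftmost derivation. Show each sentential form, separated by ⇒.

S⇒cS⇒ccS⇒cccS⇒ccccS⇒cccccS⇒ccccccS⇒cccccccS⇒ccccccccS⇒ccccccccaa

S ⇒ cS   [S → c S]
cS ⇒ ccS   [S → c S]
ccS ⇒ cccS   [S → c S]
cccS ⇒ ccccS   [S → c S]
ccccS ⇒ cccccS   [S → c S]
cccccS ⇒ ccccccS   [S → c S]
ccccccS ⇒ cccccccS   [S → c S]
cccccccS ⇒ ccccccccS   [S → c S]
ccccccccS ⇒ ccccccccaa   [S → a a]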